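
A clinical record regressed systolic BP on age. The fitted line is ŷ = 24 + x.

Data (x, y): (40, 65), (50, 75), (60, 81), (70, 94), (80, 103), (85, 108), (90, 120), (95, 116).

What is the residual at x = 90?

r = 6

ŷ = 24 + 90 = 114
r = 120 − 114 = 6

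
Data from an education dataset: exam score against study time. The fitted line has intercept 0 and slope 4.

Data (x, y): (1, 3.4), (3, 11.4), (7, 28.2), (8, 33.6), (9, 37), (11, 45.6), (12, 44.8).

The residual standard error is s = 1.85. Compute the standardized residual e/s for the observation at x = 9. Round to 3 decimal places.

ŷ = 4·9 = 36
e = 37 − 36 = 1
e/s = 1 / 1.85 = 0.541

0.541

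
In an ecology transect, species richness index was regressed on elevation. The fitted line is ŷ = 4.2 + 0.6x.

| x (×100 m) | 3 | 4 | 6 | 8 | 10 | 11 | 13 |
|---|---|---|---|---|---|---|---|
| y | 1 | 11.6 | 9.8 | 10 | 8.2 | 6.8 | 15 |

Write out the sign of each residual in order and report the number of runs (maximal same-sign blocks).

x=3: ŷ = 4.2 + 0.6·3 = 6; e = 1 − 6 = -5
x=4: ŷ = 4.2 + 0.6·4 = 6.6; e = 11.6 − 6.6 = 5
x=6: ŷ = 4.2 + 0.6·6 = 7.8; e = 9.8 − 7.8 = 2
x=8: ŷ = 4.2 + 0.6·8 = 9; e = 10 − 9 = 1
x=10: ŷ = 4.2 + 0.6·10 = 10.2; e = 8.2 − 10.2 = -2
x=11: ŷ = 4.2 + 0.6·11 = 10.8; e = 6.8 − 10.8 = -4
x=13: ŷ = 4.2 + 0.6·13 = 12; e = 15 − 12 = 3
Signs: − + + + − − +
Runs: −×1, +×3, −×2, +×1 → 4

4 runs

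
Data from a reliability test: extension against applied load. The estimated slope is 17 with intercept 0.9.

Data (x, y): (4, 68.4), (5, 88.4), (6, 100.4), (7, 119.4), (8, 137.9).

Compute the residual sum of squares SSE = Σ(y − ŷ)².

x=4: ŷ = 0.9 + 17·4 = 68.9; r = 68.4 − 68.9 = -0.5
x=5: ŷ = 0.9 + 17·5 = 85.9; r = 88.4 − 85.9 = 2.5
x=6: ŷ = 0.9 + 17·6 = 102.9; r = 100.4 − 102.9 = -2.5
x=7: ŷ = 0.9 + 17·7 = 119.9; r = 119.4 − 119.9 = -0.5
x=8: ŷ = 0.9 + 17·8 = 136.9; r = 137.9 − 136.9 = 1
SSE = 0.25 + 6.25 + 6.25 + 0.25 + 1 = 14

SSE = 14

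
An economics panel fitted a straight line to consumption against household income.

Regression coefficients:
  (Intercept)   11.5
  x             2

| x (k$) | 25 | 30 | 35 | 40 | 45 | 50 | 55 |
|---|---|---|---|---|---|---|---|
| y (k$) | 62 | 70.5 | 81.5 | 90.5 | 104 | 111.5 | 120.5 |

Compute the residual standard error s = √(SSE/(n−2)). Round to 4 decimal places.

s = 1.3784

x=25: ŷ = 11.5 + 2·25 = 61.5; r = 62 − 61.5 = 0.5
x=30: ŷ = 11.5 + 2·30 = 71.5; r = 70.5 − 71.5 = -1
x=35: ŷ = 11.5 + 2·35 = 81.5; r = 81.5 − 81.5 = 0
x=40: ŷ = 11.5 + 2·40 = 91.5; r = 90.5 − 91.5 = -1
x=45: ŷ = 11.5 + 2·45 = 101.5; r = 104 − 101.5 = 2.5
x=50: ŷ = 11.5 + 2·50 = 111.5; r = 111.5 − 111.5 = 0
x=55: ŷ = 11.5 + 2·55 = 121.5; r = 120.5 − 121.5 = -1
SSE = 0.25 + 1 + 0 + 1 + 6.25 + 0 + 1 = 9.5
s = √(9.5/5) = √1.9 ≈ 1.3784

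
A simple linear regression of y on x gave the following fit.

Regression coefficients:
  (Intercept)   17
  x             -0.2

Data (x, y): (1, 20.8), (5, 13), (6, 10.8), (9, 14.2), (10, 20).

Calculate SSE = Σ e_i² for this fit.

x=1: ŷ = 17 − 0.2·1 = 16.8; e = 20.8 − 16.8 = 4
x=5: ŷ = 17 − 0.2·5 = 16; e = 13 − 16 = -3
x=6: ŷ = 17 − 0.2·6 = 15.8; e = 10.8 − 15.8 = -5
x=9: ŷ = 17 − 0.2·9 = 15.2; e = 14.2 − 15.2 = -1
x=10: ŷ = 17 − 0.2·10 = 15; e = 20 − 15 = 5
SSE = 16 + 9 + 25 + 1 + 25 = 76

SSE = 76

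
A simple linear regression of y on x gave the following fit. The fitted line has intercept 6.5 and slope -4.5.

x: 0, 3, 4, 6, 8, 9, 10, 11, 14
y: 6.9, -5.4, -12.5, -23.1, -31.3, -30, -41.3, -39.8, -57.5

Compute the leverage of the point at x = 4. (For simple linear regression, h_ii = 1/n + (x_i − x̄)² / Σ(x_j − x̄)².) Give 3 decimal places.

h = 0.179

x̄ = (0 + 3 + 4 + 6 + 8 + 9 + 10 + 11 + 14)/9 = 7.22222
Σ(x − x̄)² = 52.1605 + 17.8272 + 10.3827 + 1.49383 + 0.604938 + 3.16049 + 7.71605 + 14.2716 + 45.9383 = 153.556
h = 1/9 + (-3.22222)²/153.556 = 0.111111 + 0.0676154 = 0.179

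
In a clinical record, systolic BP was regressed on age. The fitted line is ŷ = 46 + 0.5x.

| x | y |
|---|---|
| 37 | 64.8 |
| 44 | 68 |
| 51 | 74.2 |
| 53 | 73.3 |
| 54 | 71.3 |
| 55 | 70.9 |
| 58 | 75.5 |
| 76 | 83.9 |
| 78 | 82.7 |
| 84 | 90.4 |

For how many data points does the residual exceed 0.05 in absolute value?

x=37: ŷ = 46 + 0.5·37 = 64.5; e = 64.8 − 64.5 = 0.3
x=44: ŷ = 46 + 0.5·44 = 68; e = 68 − 68 = 0
x=51: ŷ = 46 + 0.5·51 = 71.5; e = 74.2 − 71.5 = 2.7
x=53: ŷ = 46 + 0.5·53 = 72.5; e = 73.3 − 72.5 = 0.8
x=54: ŷ = 46 + 0.5·54 = 73; e = 71.3 − 73 = -1.7
x=55: ŷ = 46 + 0.5·55 = 73.5; e = 70.9 − 73.5 = -2.6
x=58: ŷ = 46 + 0.5·58 = 75; e = 75.5 − 75 = 0.5
x=76: ŷ = 46 + 0.5·76 = 84; e = 83.9 − 84 = -0.1
x=78: ŷ = 46 + 0.5·78 = 85; e = 82.7 − 85 = -2.3
x=84: ŷ = 46 + 0.5·84 = 88; e = 90.4 − 88 = 2.4
|e| > 0.05: x=37 (|e|=0.3), x=51 (|e|=2.7), x=53 (|e|=0.8), x=54 (|e|=1.7), x=55 (|e|=2.6), x=58 (|e|=0.5), x=76 (|e|=0.1), x=78 (|e|=2.3), x=84 (|e|=2.4) → 9

9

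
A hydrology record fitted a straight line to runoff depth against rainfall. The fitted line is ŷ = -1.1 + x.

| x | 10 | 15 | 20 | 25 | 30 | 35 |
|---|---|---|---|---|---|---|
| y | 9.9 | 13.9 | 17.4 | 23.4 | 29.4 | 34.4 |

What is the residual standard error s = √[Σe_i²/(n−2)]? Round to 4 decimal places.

x=10: ŷ = -1.1 + 10 = 8.9; e = 9.9 − 8.9 = 1
x=15: ŷ = -1.1 + 15 = 13.9; e = 13.9 − 13.9 = 0
x=20: ŷ = -1.1 + 20 = 18.9; e = 17.4 − 18.9 = -1.5
x=25: ŷ = -1.1 + 25 = 23.9; e = 23.4 − 23.9 = -0.5
x=30: ŷ = -1.1 + 30 = 28.9; e = 29.4 − 28.9 = 0.5
x=35: ŷ = -1.1 + 35 = 33.9; e = 34.4 − 33.9 = 0.5
SSE = 1 + 0 + 2.25 + 0.25 + 0.25 + 0.25 = 4
s = √(4/4) = √1 ≈ 1.0000

s = 1.0000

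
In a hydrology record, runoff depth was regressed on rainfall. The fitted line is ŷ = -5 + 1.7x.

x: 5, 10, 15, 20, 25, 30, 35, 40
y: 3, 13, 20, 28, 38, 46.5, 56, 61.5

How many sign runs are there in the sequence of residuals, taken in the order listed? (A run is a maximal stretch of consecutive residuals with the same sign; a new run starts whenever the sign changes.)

x=5: ŷ = -5 + 1.7·5 = 3.5; e = 3 − 3.5 = -0.5
x=10: ŷ = -5 + 1.7·10 = 12; e = 13 − 12 = 1
x=15: ŷ = -5 + 1.7·15 = 20.5; e = 20 − 20.5 = -0.5
x=20: ŷ = -5 + 1.7·20 = 29; e = 28 − 29 = -1
x=25: ŷ = -5 + 1.7·25 = 37.5; e = 38 − 37.5 = 0.5
x=30: ŷ = -5 + 1.7·30 = 46; e = 46.5 − 46 = 0.5
x=35: ŷ = -5 + 1.7·35 = 54.5; e = 56 − 54.5 = 1.5
x=40: ŷ = -5 + 1.7·40 = 63; e = 61.5 − 63 = -1.5
Signs: − + − − + + + −
Runs: −×1, +×1, −×2, +×3, −×1 → 5

5 runs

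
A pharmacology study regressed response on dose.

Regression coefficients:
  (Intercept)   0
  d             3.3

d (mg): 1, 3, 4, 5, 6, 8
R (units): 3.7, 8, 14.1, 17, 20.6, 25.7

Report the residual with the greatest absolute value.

d=1: ŷ = 3.3·1 = 3.3; e = 3.7 − 3.3 = 0.4
d=3: ŷ = 3.3·3 = 9.9; e = 8 − 9.9 = -1.9
d=4: ŷ = 3.3·4 = 13.2; e = 14.1 − 13.2 = 0.9
d=5: ŷ = 3.3·5 = 16.5; e = 17 − 16.5 = 0.5
d=6: ŷ = 3.3·6 = 19.8; e = 20.6 − 19.8 = 0.8
d=8: ŷ = 3.3·8 = 26.4; e = 25.7 − 26.4 = -0.7
Largest |e| is 1.9 at d = 3, residual -1.9.

e = -1.9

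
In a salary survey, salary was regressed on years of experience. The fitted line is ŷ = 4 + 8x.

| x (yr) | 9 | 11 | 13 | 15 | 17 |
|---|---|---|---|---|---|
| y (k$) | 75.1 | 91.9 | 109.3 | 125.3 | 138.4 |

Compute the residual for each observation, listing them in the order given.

x=9: ŷ = 4 + 8·9 = 76; r = 75.1 − 76 = -0.9
x=11: ŷ = 4 + 8·11 = 92; r = 91.9 − 92 = -0.1
x=13: ŷ = 4 + 8·13 = 108; r = 109.3 − 108 = 1.3
x=15: ŷ = 4 + 8·15 = 124; r = 125.3 − 124 = 1.3
x=17: ŷ = 4 + 8·17 = 140; r = 138.4 − 140 = -1.6

-0.9, -0.1, 1.3, 1.3, -1.6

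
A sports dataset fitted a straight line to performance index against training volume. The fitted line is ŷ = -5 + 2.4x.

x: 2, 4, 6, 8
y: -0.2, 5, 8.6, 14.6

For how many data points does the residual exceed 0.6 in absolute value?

x=2: ŷ = -5 + 2.4·2 = -0.2; e = -0.2 − (-0.2) = 0
x=4: ŷ = -5 + 2.4·4 = 4.6; e = 5 − 4.6 = 0.4
x=6: ŷ = -5 + 2.4·6 = 9.4; e = 8.6 − 9.4 = -0.8
x=8: ŷ = -5 + 2.4·8 = 14.2; e = 14.6 − 14.2 = 0.4
|e| > 0.6: x=6 (|e|=0.8) → 1

1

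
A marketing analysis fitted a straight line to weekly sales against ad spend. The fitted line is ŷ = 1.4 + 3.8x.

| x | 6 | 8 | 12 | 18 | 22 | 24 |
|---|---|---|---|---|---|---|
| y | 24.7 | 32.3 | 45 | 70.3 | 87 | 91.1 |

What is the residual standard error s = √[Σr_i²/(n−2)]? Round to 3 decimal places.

s = 1.658

x=6: ŷ = 1.4 + 3.8·6 = 24.2; r = 24.7 − 24.2 = 0.5
x=8: ŷ = 1.4 + 3.8·8 = 31.8; r = 32.3 − 31.8 = 0.5
x=12: ŷ = 1.4 + 3.8·12 = 47; r = 45 − 47 = -2
x=18: ŷ = 1.4 + 3.8·18 = 69.8; r = 70.3 − 69.8 = 0.5
x=22: ŷ = 1.4 + 3.8·22 = 85; r = 87 − 85 = 2
x=24: ŷ = 1.4 + 3.8·24 = 92.6; r = 91.1 − 92.6 = -1.5
SSE = 0.25 + 0.25 + 4 + 0.25 + 4 + 2.25 = 11
s = √(11/4) = √2.75 ≈ 1.658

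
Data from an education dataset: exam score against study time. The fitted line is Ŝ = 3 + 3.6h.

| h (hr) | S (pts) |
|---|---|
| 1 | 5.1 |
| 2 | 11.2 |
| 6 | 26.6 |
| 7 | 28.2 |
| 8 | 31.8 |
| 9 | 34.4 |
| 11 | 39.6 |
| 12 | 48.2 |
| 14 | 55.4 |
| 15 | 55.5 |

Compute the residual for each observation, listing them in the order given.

-1.5, 1, 2, 0, 0, -1, -3, 2, 2, -1.5

h=1: Ŝ = 3 + 3.6·1 = 6.6; r = 5.1 − 6.6 = -1.5
h=2: Ŝ = 3 + 3.6·2 = 10.2; r = 11.2 − 10.2 = 1
h=6: Ŝ = 3 + 3.6·6 = 24.6; r = 26.6 − 24.6 = 2
h=7: Ŝ = 3 + 3.6·7 = 28.2; r = 28.2 − 28.2 = 0
h=8: Ŝ = 3 + 3.6·8 = 31.8; r = 31.8 − 31.8 = 0
h=9: Ŝ = 3 + 3.6·9 = 35.4; r = 34.4 − 35.4 = -1
h=11: Ŝ = 3 + 3.6·11 = 42.6; r = 39.6 − 42.6 = -3
h=12: Ŝ = 3 + 3.6·12 = 46.2; r = 48.2 − 46.2 = 2
h=14: Ŝ = 3 + 3.6·14 = 53.4; r = 55.4 − 53.4 = 2
h=15: Ŝ = 3 + 3.6·15 = 57; r = 55.5 − 57 = -1.5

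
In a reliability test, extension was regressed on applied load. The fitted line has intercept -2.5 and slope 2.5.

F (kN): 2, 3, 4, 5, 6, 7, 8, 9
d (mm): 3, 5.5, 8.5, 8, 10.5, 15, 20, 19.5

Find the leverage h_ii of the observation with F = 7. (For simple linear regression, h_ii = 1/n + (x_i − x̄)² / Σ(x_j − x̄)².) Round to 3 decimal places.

h = 0.179

F̄ = (2 + 3 + 4 + 5 + 6 + 7 + 8 + 9)/8 = 5.5
Σ(F − F̄)² = 12.25 + 6.25 + 2.25 + 0.25 + 0.25 + 2.25 + 6.25 + 12.25 = 42
h = 1/8 + (1.5)²/42 = 0.125 + 0.0535714 = 0.179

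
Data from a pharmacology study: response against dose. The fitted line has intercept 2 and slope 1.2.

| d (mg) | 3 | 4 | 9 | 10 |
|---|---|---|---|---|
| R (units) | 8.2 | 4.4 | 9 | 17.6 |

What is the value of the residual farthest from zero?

e = -3.8

d=3: ŷ = 2 + 1.2·3 = 5.6; e = 8.2 − 5.6 = 2.6
d=4: ŷ = 2 + 1.2·4 = 6.8; e = 4.4 − 6.8 = -2.4
d=9: ŷ = 2 + 1.2·9 = 12.8; e = 9 − 12.8 = -3.8
d=10: ŷ = 2 + 1.2·10 = 14; e = 17.6 − 14 = 3.6
Largest |e| is 3.8 at d = 9, residual -3.8.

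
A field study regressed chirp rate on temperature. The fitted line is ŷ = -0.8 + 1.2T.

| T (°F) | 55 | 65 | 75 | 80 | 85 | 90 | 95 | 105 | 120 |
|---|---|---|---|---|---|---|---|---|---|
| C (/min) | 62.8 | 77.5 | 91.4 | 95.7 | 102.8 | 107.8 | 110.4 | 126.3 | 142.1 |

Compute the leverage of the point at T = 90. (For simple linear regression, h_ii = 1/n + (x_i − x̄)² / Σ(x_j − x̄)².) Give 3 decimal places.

h = 0.117

T̄ = (55 + 65 + 75 + 80 + 85 + 90 + 95 + 105 + 120)/9 = 85.5556
Σ(T − T̄)² = 933.642 + 422.531 + 111.42 + 30.8642 + 0.308642 + 19.7531 + 89.1975 + 378.086 + 1186.42 = 3172.22
h = 1/9 + (4.44444)²/3172.22 = 0.111111 + 0.00622689 = 0.117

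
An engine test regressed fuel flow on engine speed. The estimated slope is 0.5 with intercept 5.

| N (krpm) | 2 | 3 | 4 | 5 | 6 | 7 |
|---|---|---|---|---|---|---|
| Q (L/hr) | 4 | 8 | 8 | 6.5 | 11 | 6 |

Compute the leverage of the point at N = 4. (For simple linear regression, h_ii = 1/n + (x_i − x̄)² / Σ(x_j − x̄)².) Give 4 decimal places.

h = 0.1810

N̄ = (2 + 3 + 4 + 5 + 6 + 7)/6 = 4.5
Σ(N − N̄)² = 6.25 + 2.25 + 0.25 + 0.25 + 2.25 + 6.25 = 17.5
h = 1/6 + (-0.5)²/17.5 = 0.166667 + 0.0142857 = 0.1810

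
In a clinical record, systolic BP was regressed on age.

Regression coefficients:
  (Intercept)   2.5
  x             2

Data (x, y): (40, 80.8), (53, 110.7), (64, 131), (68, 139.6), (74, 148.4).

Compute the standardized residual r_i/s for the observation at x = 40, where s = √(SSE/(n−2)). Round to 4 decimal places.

x=40: ŷ = 2.5 + 2·40 = 82.5; r = 80.8 − 82.5 = -1.7
x=53: ŷ = 2.5 + 2·53 = 108.5; r = 110.7 − 108.5 = 2.2
x=64: ŷ = 2.5 + 2·64 = 130.5; r = 131 − 130.5 = 0.5
x=68: ŷ = 2.5 + 2·68 = 138.5; r = 139.6 − 138.5 = 1.1
x=74: ŷ = 2.5 + 2·74 = 150.5; r = 148.4 − 150.5 = -2.1
SSE = 2.89 + 4.84 + 0.25 + 1.21 + 4.41 = 13.6
s = √(13.6/3) = 2.12916
r/s = -1.7 / 2.12916 = -0.7984

-0.7984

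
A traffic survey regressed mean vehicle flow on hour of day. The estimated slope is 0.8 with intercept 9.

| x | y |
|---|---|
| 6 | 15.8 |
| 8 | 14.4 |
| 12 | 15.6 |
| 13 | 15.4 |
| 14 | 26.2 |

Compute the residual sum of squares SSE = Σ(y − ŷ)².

SSE = 66

x=6: ŷ = 9 + 0.8·6 = 13.8; e = 15.8 − 13.8 = 2
x=8: ŷ = 9 + 0.8·8 = 15.4; e = 14.4 − 15.4 = -1
x=12: ŷ = 9 + 0.8·12 = 18.6; e = 15.6 − 18.6 = -3
x=13: ŷ = 9 + 0.8·13 = 19.4; e = 15.4 − 19.4 = -4
x=14: ŷ = 9 + 0.8·14 = 20.2; e = 26.2 − 20.2 = 6
SSE = 4 + 1 + 9 + 16 + 36 = 66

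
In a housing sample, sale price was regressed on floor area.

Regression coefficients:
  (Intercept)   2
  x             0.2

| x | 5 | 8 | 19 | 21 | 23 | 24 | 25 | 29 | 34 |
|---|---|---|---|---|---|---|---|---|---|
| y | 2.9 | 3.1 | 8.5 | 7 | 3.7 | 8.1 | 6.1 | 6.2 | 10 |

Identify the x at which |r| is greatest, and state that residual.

x=5: ŷ = 2 + 0.2·5 = 3; r = 2.9 − 3 = -0.1
x=8: ŷ = 2 + 0.2·8 = 3.6; r = 3.1 − 3.6 = -0.5
x=19: ŷ = 2 + 0.2·19 = 5.8; r = 8.5 − 5.8 = 2.7
x=21: ŷ = 2 + 0.2·21 = 6.2; r = 7 − 6.2 = 0.8
x=23: ŷ = 2 + 0.2·23 = 6.6; r = 3.7 − 6.6 = -2.9
x=24: ŷ = 2 + 0.2·24 = 6.8; r = 8.1 − 6.8 = 1.3
x=25: ŷ = 2 + 0.2·25 = 7; r = 6.1 − 7 = -0.9
x=29: ŷ = 2 + 0.2·29 = 7.8; r = 6.2 − 7.8 = -1.6
x=34: ŷ = 2 + 0.2·34 = 8.8; r = 10 − 8.8 = 1.2
Largest |r| is 2.9 at x = 23, residual -2.9.

x = 23, r = -2.9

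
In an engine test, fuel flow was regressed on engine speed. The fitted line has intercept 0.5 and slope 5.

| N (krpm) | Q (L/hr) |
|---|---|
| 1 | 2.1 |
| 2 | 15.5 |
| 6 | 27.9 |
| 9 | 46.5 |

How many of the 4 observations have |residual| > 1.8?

3

N=1: ŷ = 0.5 + 5·1 = 5.5; r = 2.1 − 5.5 = -3.4
N=2: ŷ = 0.5 + 5·2 = 10.5; r = 15.5 − 10.5 = 5
N=6: ŷ = 0.5 + 5·6 = 30.5; r = 27.9 − 30.5 = -2.6
N=9: ŷ = 0.5 + 5·9 = 45.5; r = 46.5 − 45.5 = 1
|r| > 1.8: N=1 (|r|=3.4), N=2 (|r|=5), N=6 (|r|=2.6) → 3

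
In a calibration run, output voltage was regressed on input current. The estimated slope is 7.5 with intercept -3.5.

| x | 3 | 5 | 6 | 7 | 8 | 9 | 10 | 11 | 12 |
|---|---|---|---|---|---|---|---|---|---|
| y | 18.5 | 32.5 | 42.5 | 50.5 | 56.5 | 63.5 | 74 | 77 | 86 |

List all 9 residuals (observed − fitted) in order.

-0.5, -1.5, 1, 1.5, 0, -0.5, 2.5, -2, -0.5

x=3: ŷ = -3.5 + 7.5·3 = 19; r = 18.5 − 19 = -0.5
x=5: ŷ = -3.5 + 7.5·5 = 34; r = 32.5 − 34 = -1.5
x=6: ŷ = -3.5 + 7.5·6 = 41.5; r = 42.5 − 41.5 = 1
x=7: ŷ = -3.5 + 7.5·7 = 49; r = 50.5 − 49 = 1.5
x=8: ŷ = -3.5 + 7.5·8 = 56.5; r = 56.5 − 56.5 = 0
x=9: ŷ = -3.5 + 7.5·9 = 64; r = 63.5 − 64 = -0.5
x=10: ŷ = -3.5 + 7.5·10 = 71.5; r = 74 − 71.5 = 2.5
x=11: ŷ = -3.5 + 7.5·11 = 79; r = 77 − 79 = -2
x=12: ŷ = -3.5 + 7.5·12 = 86.5; r = 86 − 86.5 = -0.5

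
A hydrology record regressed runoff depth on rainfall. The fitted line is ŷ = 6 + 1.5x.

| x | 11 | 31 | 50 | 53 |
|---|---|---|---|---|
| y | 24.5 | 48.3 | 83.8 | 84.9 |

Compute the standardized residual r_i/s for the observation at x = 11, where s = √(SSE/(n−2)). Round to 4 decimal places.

0.5178

x=11: ŷ = 6 + 1.5·11 = 22.5; r = 24.5 − 22.5 = 2
x=31: ŷ = 6 + 1.5·31 = 52.5; r = 48.3 − 52.5 = -4.2
x=50: ŷ = 6 + 1.5·50 = 81; r = 83.8 − 81 = 2.8
x=53: ŷ = 6 + 1.5·53 = 85.5; r = 84.9 − 85.5 = -0.6
SSE = 4 + 17.64 + 7.84 + 0.36 = 29.84
s = √(29.84/2) = 3.86264
r/s = 2 / 3.86264 = 0.5178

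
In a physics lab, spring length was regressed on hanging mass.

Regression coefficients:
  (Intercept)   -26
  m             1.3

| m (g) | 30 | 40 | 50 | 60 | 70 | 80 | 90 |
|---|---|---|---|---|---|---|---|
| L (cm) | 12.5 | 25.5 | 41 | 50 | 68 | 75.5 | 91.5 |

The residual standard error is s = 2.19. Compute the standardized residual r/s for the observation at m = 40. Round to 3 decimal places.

-0.228

L̂ = -26 + 1.3·40 = 26
r = 25.5 − 26 = -0.5
r/s = -0.5 / 2.19 = -0.228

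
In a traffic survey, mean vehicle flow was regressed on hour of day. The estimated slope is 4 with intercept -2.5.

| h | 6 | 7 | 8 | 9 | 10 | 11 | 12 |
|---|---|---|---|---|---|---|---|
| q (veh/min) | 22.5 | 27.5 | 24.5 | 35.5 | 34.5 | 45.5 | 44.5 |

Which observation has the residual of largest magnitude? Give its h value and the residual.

h=6: q̂ = -2.5 + 4·6 = 21.5; r = 22.5 − 21.5 = 1
h=7: q̂ = -2.5 + 4·7 = 25.5; r = 27.5 − 25.5 = 2
h=8: q̂ = -2.5 + 4·8 = 29.5; r = 24.5 − 29.5 = -5
h=9: q̂ = -2.5 + 4·9 = 33.5; r = 35.5 − 33.5 = 2
h=10: q̂ = -2.5 + 4·10 = 37.5; r = 34.5 − 37.5 = -3
h=11: q̂ = -2.5 + 4·11 = 41.5; r = 45.5 − 41.5 = 4
h=12: q̂ = -2.5 + 4·12 = 45.5; r = 44.5 − 45.5 = -1
Largest |r| is 5 at h = 8, residual -5.

h = 8, r = -5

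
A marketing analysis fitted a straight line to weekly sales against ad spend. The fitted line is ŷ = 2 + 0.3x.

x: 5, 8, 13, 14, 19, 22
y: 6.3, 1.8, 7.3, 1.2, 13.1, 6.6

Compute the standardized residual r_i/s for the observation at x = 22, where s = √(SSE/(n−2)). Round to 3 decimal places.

x=5: ŷ = 2 + 0.3·5 = 3.5; r = 6.3 − 3.5 = 2.8
x=8: ŷ = 2 + 0.3·8 = 4.4; r = 1.8 − 4.4 = -2.6
x=13: ŷ = 2 + 0.3·13 = 5.9; r = 7.3 − 5.9 = 1.4
x=14: ŷ = 2 + 0.3·14 = 6.2; r = 1.2 − 6.2 = -5
x=19: ŷ = 2 + 0.3·19 = 7.7; r = 13.1 − 7.7 = 5.4
x=22: ŷ = 2 + 0.3·22 = 8.6; r = 6.6 − 8.6 = -2
SSE = 7.84 + 6.76 + 1.96 + 25 + 29.16 + 4 = 74.72
s = √(74.72/4) = 4.32204
r/s = -2 / 4.32204 = -0.463

-0.463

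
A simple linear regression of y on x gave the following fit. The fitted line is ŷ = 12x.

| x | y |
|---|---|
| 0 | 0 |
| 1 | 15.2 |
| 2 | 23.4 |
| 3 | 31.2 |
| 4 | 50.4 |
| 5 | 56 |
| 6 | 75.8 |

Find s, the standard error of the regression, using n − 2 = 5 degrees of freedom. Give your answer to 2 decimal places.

x=0: ŷ = 12·0 = 0; e = 0 − 0 = 0
x=1: ŷ = 12·1 = 12; e = 15.2 − 12 = 3.2
x=2: ŷ = 12·2 = 24; e = 23.4 − 24 = -0.6
x=3: ŷ = 12·3 = 36; e = 31.2 − 36 = -4.8
x=4: ŷ = 12·4 = 48; e = 50.4 − 48 = 2.4
x=5: ŷ = 12·5 = 60; e = 56 − 60 = -4
x=6: ŷ = 12·6 = 72; e = 75.8 − 72 = 3.8
SSE = 0 + 10.24 + 0.36 + 23.04 + 5.76 + 16 + 14.44 = 69.84
s = √(69.84/5) = √13.968 ≈ 3.74

s = 3.74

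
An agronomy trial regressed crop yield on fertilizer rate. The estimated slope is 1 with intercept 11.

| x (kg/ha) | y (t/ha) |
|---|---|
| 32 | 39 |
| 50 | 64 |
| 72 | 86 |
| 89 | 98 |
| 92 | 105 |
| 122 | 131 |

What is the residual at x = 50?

r = 3

ŷ = 11 + 50 = 61
r = 64 − 61 = 3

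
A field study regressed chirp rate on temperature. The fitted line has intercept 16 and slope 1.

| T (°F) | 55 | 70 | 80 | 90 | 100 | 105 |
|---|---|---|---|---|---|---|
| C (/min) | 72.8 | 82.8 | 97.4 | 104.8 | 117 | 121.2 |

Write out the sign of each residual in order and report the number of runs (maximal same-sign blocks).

5 runs

T=55: ŷ = 16 + 55 = 71; e = 72.8 − 71 = 1.8
T=70: ŷ = 16 + 70 = 86; e = 82.8 − 86 = -3.2
T=80: ŷ = 16 + 80 = 96; e = 97.4 − 96 = 1.4
T=90: ŷ = 16 + 90 = 106; e = 104.8 − 106 = -1.2
T=100: ŷ = 16 + 100 = 116; e = 117 − 116 = 1
T=105: ŷ = 16 + 105 = 121; e = 121.2 − 121 = 0.2
Signs: + − + − + +
Runs: +×1, −×1, +×1, −×1, +×2 → 5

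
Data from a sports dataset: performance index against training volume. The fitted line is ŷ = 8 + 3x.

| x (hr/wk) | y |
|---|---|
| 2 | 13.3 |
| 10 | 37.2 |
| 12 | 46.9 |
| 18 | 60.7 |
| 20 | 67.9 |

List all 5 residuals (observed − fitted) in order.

x=2: ŷ = 8 + 3·2 = 14; e = 13.3 − 14 = -0.7
x=10: ŷ = 8 + 3·10 = 38; e = 37.2 − 38 = -0.8
x=12: ŷ = 8 + 3·12 = 44; e = 46.9 − 44 = 2.9
x=18: ŷ = 8 + 3·18 = 62; e = 60.7 − 62 = -1.3
x=20: ŷ = 8 + 3·20 = 68; e = 67.9 − 68 = -0.1

-0.7, -0.8, 2.9, -1.3, -0.1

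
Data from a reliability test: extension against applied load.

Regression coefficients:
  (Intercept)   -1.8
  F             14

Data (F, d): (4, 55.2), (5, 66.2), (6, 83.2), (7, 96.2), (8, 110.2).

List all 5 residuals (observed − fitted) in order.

1, -2, 1, 0, 0

F=4: d̂ = -1.8 + 14·4 = 54.2; r = 55.2 − 54.2 = 1
F=5: d̂ = -1.8 + 14·5 = 68.2; r = 66.2 − 68.2 = -2
F=6: d̂ = -1.8 + 14·6 = 82.2; r = 83.2 − 82.2 = 1
F=7: d̂ = -1.8 + 14·7 = 96.2; r = 96.2 − 96.2 = 0
F=8: d̂ = -1.8 + 14·8 = 110.2; r = 110.2 − 110.2 = 0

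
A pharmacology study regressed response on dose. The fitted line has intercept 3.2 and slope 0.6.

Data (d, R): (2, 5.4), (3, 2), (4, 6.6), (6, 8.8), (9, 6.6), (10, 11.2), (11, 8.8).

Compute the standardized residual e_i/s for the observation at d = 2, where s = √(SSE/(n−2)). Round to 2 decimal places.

d=2: R̂ = 3.2 + 0.6·2 = 4.4; e = 5.4 − 4.4 = 1
d=3: R̂ = 3.2 + 0.6·3 = 5; e = 2 − 5 = -3
d=4: R̂ = 3.2 + 0.6·4 = 5.6; e = 6.6 − 5.6 = 1
d=6: R̂ = 3.2 + 0.6·6 = 6.8; e = 8.8 − 6.8 = 2
d=9: R̂ = 3.2 + 0.6·9 = 8.6; e = 6.6 − 8.6 = -2
d=10: R̂ = 3.2 + 0.6·10 = 9.2; e = 11.2 − 9.2 = 2
d=11: R̂ = 3.2 + 0.6·11 = 9.8; e = 8.8 − 9.8 = -1
SSE = 1 + 9 + 1 + 4 + 4 + 4 + 1 = 24
s = √(24/5) = 2.19089
e/s = 1 / 2.19089 = 0.46

0.46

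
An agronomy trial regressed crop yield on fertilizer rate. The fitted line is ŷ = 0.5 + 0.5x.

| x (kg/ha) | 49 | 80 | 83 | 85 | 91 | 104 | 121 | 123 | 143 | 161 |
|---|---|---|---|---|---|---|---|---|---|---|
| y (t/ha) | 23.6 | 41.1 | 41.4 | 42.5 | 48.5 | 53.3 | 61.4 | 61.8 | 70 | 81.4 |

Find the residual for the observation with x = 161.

e = 0.4

ŷ = 0.5 + 0.5·161 = 81
e = 81.4 − 81 = 0.4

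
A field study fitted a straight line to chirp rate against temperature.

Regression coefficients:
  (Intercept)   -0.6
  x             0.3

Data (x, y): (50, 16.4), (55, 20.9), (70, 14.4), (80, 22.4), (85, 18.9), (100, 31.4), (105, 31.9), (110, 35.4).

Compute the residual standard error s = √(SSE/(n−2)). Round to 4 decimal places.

s = 4.3970

x=50: ŷ = -0.6 + 0.3·50 = 14.4; e = 16.4 − 14.4 = 2
x=55: ŷ = -0.6 + 0.3·55 = 15.9; e = 20.9 − 15.9 = 5
x=70: ŷ = -0.6 + 0.3·70 = 20.4; e = 14.4 − 20.4 = -6
x=80: ŷ = -0.6 + 0.3·80 = 23.4; e = 22.4 − 23.4 = -1
x=85: ŷ = -0.6 + 0.3·85 = 24.9; e = 18.9 − 24.9 = -6
x=100: ŷ = -0.6 + 0.3·100 = 29.4; e = 31.4 − 29.4 = 2
x=105: ŷ = -0.6 + 0.3·105 = 30.9; e = 31.9 − 30.9 = 1
x=110: ŷ = -0.6 + 0.3·110 = 32.4; e = 35.4 − 32.4 = 3
SSE = 4 + 25 + 36 + 1 + 36 + 4 + 1 + 9 = 116
s = √(116/6) = √19.3333 ≈ 4.3970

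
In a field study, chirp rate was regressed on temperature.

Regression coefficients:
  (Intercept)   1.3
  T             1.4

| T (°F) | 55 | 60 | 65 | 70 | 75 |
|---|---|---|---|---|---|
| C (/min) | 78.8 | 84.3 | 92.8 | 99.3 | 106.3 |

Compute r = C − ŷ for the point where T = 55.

ŷ = 1.3 + 1.4·55 = 78.3
r = 78.8 − 78.3 = 0.5

r = 0.5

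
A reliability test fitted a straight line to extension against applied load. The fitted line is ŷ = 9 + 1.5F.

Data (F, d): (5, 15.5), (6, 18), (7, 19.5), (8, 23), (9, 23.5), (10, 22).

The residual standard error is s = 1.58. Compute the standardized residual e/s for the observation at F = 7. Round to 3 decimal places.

0.000

ŷ = 9 + 1.5·7 = 19.5
e = 19.5 − 19.5 = 0
e/s = 0 / 1.58 = 0.000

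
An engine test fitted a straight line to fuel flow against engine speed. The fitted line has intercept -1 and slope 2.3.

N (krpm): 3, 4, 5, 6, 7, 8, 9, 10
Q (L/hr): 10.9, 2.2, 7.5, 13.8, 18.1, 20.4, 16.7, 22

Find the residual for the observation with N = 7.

Q̂ = -1 + 2.3·7 = 15.1
e = 18.1 − 15.1 = 3

e = 3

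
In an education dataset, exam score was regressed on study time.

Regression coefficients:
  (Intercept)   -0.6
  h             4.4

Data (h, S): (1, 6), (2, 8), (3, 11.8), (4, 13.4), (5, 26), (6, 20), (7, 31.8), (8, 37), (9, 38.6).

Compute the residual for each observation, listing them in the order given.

h=1: Ŝ = -0.6 + 4.4·1 = 3.8; r = 6 − 3.8 = 2.2
h=2: Ŝ = -0.6 + 4.4·2 = 8.2; r = 8 − 8.2 = -0.2
h=3: Ŝ = -0.6 + 4.4·3 = 12.6; r = 11.8 − 12.6 = -0.8
h=4: Ŝ = -0.6 + 4.4·4 = 17; r = 13.4 − 17 = -3.6
h=5: Ŝ = -0.6 + 4.4·5 = 21.4; r = 26 − 21.4 = 4.6
h=6: Ŝ = -0.6 + 4.4·6 = 25.8; r = 20 − 25.8 = -5.8
h=7: Ŝ = -0.6 + 4.4·7 = 30.2; r = 31.8 − 30.2 = 1.6
h=8: Ŝ = -0.6 + 4.4·8 = 34.6; r = 37 − 34.6 = 2.4
h=9: Ŝ = -0.6 + 4.4·9 = 39; r = 38.6 − 39 = -0.4

2.2, -0.2, -0.8, -3.6, 4.6, -5.8, 1.6, 2.4, -0.4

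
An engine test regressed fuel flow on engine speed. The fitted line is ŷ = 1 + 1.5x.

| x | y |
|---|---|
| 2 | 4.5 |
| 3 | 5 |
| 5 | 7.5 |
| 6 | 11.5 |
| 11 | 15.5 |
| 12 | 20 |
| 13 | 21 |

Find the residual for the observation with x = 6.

e = 1.5

ŷ = 1 + 1.5·6 = 10
e = 11.5 − 10 = 1.5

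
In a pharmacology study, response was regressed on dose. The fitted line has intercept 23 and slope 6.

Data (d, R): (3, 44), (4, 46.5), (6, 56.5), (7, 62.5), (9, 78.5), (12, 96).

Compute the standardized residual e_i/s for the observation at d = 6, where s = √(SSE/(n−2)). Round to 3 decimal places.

-1.000

d=3: R̂ = 23 + 6·3 = 41; e = 44 − 41 = 3
d=4: R̂ = 23 + 6·4 = 47; e = 46.5 − 47 = -0.5
d=6: R̂ = 23 + 6·6 = 59; e = 56.5 − 59 = -2.5
d=7: R̂ = 23 + 6·7 = 65; e = 62.5 − 65 = -2.5
d=9: R̂ = 23 + 6·9 = 77; e = 78.5 − 77 = 1.5
d=12: R̂ = 23 + 6·12 = 95; e = 96 − 95 = 1
SSE = 9 + 0.25 + 6.25 + 6.25 + 2.25 + 1 = 25
s = √(25/4) = 2.5
e/s = -2.5 / 2.5 = -1.000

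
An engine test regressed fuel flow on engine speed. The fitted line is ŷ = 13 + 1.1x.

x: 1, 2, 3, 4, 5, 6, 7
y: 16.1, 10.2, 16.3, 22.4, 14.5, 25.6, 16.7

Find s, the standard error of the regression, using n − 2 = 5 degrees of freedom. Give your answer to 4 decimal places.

s = 4.9396

x=1: ŷ = 13 + 1.1·1 = 14.1; r = 16.1 − 14.1 = 2
x=2: ŷ = 13 + 1.1·2 = 15.2; r = 10.2 − 15.2 = -5
x=3: ŷ = 13 + 1.1·3 = 16.3; r = 16.3 − 16.3 = 0
x=4: ŷ = 13 + 1.1·4 = 17.4; r = 22.4 − 17.4 = 5
x=5: ŷ = 13 + 1.1·5 = 18.5; r = 14.5 − 18.5 = -4
x=6: ŷ = 13 + 1.1·6 = 19.6; r = 25.6 − 19.6 = 6
x=7: ŷ = 13 + 1.1·7 = 20.7; r = 16.7 − 20.7 = -4
SSE = 4 + 25 + 0 + 25 + 16 + 36 + 16 = 122
s = √(122/5) = √24.4 ≈ 4.9396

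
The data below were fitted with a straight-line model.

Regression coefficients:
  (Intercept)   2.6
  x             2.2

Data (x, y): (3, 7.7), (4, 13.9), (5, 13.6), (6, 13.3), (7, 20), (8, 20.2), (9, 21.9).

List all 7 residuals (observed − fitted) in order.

x=3: ŷ = 2.6 + 2.2·3 = 9.2; r = 7.7 − 9.2 = -1.5
x=4: ŷ = 2.6 + 2.2·4 = 11.4; r = 13.9 − 11.4 = 2.5
x=5: ŷ = 2.6 + 2.2·5 = 13.6; r = 13.6 − 13.6 = 0
x=6: ŷ = 2.6 + 2.2·6 = 15.8; r = 13.3 − 15.8 = -2.5
x=7: ŷ = 2.6 + 2.2·7 = 18; r = 20 − 18 = 2
x=8: ŷ = 2.6 + 2.2·8 = 20.2; r = 20.2 − 20.2 = 0
x=9: ŷ = 2.6 + 2.2·9 = 22.4; r = 21.9 − 22.4 = -0.5

-1.5, 2.5, 0, -2.5, 2, 0, -0.5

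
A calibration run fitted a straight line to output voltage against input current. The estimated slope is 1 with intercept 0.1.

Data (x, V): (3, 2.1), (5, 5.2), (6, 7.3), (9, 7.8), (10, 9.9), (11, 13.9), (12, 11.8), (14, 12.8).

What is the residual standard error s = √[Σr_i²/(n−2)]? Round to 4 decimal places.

s = 1.5166

x=3: V̂ = 0.1 + 3 = 3.1; r = 2.1 − 3.1 = -1
x=5: V̂ = 0.1 + 5 = 5.1; r = 5.2 − 5.1 = 0.1
x=6: V̂ = 0.1 + 6 = 6.1; r = 7.3 − 6.1 = 1.2
x=9: V̂ = 0.1 + 9 = 9.1; r = 7.8 − 9.1 = -1.3
x=10: V̂ = 0.1 + 10 = 10.1; r = 9.9 − 10.1 = -0.2
x=11: V̂ = 0.1 + 11 = 11.1; r = 13.9 − 11.1 = 2.8
x=12: V̂ = 0.1 + 12 = 12.1; r = 11.8 − 12.1 = -0.3
x=14: V̂ = 0.1 + 14 = 14.1; r = 12.8 − 14.1 = -1.3
SSE = 1 + 0.01 + 1.44 + 1.69 + 0.04 + 7.84 + 0.09 + 1.69 = 13.8
s = √(13.8/6) = √2.3 ≈ 1.5166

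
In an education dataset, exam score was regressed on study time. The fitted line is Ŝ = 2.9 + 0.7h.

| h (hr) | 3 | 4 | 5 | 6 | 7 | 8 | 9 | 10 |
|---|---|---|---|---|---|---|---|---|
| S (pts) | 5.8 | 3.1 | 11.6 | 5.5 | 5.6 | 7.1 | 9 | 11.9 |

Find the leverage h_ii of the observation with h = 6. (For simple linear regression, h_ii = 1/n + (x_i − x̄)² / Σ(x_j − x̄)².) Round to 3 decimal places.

h̄ = (3 + 4 + 5 + 6 + 7 + 8 + 9 + 10)/8 = 6.5
Σ(h − h̄)² = 12.25 + 6.25 + 2.25 + 0.25 + 0.25 + 2.25 + 6.25 + 12.25 = 42
h = 1/8 + (-0.5)²/42 = 0.125 + 0.00595238 = 0.131

h = 0.131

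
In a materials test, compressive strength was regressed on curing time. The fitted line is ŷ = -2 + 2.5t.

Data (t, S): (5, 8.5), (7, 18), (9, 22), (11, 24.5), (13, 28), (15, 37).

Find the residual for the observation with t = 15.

e = 1.5

ŷ = -2 + 2.5·15 = 35.5
e = 37 − 35.5 = 1.5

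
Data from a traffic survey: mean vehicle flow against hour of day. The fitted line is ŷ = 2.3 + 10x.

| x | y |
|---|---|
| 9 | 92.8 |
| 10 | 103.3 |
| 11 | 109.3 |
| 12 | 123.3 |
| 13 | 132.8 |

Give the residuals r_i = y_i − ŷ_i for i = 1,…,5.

0.5, 1, -3, 1, 0.5

x=9: ŷ = 2.3 + 10·9 = 92.3; r = 92.8 − 92.3 = 0.5
x=10: ŷ = 2.3 + 10·10 = 102.3; r = 103.3 − 102.3 = 1
x=11: ŷ = 2.3 + 10·11 = 112.3; r = 109.3 − 112.3 = -3
x=12: ŷ = 2.3 + 10·12 = 122.3; r = 123.3 − 122.3 = 1
x=13: ŷ = 2.3 + 10·13 = 132.3; r = 132.8 − 132.3 = 0.5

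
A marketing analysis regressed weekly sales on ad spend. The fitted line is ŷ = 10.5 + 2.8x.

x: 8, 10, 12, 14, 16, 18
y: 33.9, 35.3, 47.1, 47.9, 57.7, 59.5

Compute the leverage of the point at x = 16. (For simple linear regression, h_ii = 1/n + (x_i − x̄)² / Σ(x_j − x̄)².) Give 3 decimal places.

h = 0.295

x̄ = (8 + 10 + 12 + 14 + 16 + 18)/6 = 13
Σ(x − x̄)² = 25 + 9 + 1 + 1 + 9 + 25 = 70
h = 1/6 + (3)²/70 = 0.166667 + 0.128571 = 0.295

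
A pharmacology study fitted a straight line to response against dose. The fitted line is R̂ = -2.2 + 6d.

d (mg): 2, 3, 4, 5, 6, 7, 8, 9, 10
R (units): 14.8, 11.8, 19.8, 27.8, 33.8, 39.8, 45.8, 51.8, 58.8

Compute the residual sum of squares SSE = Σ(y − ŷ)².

SSE = 46

d=2: R̂ = -2.2 + 6·2 = 9.8; e = 14.8 − 9.8 = 5
d=3: R̂ = -2.2 + 6·3 = 15.8; e = 11.8 − 15.8 = -4
d=4: R̂ = -2.2 + 6·4 = 21.8; e = 19.8 − 21.8 = -2
d=5: R̂ = -2.2 + 6·5 = 27.8; e = 27.8 − 27.8 = 0
d=6: R̂ = -2.2 + 6·6 = 33.8; e = 33.8 − 33.8 = 0
d=7: R̂ = -2.2 + 6·7 = 39.8; e = 39.8 − 39.8 = 0
d=8: R̂ = -2.2 + 6·8 = 45.8; e = 45.8 − 45.8 = 0
d=9: R̂ = -2.2 + 6·9 = 51.8; e = 51.8 − 51.8 = 0
d=10: R̂ = -2.2 + 6·10 = 57.8; e = 58.8 − 57.8 = 1
SSE = 25 + 16 + 4 + 0 + 0 + 0 + 0 + 0 + 1 = 46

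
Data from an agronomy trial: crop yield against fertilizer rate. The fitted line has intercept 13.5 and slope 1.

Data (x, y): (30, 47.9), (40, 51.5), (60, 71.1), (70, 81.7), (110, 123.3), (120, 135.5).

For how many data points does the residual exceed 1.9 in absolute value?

x=30: ŷ = 13.5 + 30 = 43.5; r = 47.9 − 43.5 = 4.4
x=40: ŷ = 13.5 + 40 = 53.5; r = 51.5 − 53.5 = -2
x=60: ŷ = 13.5 + 60 = 73.5; r = 71.1 − 73.5 = -2.4
x=70: ŷ = 13.5 + 70 = 83.5; r = 81.7 − 83.5 = -1.8
x=110: ŷ = 13.5 + 110 = 123.5; r = 123.3 − 123.5 = -0.2
x=120: ŷ = 13.5 + 120 = 133.5; r = 135.5 − 133.5 = 2
|r| > 1.9: x=30 (|r|=4.4), x=40 (|r|=2), x=60 (|r|=2.4), x=120 (|r|=2) → 4

4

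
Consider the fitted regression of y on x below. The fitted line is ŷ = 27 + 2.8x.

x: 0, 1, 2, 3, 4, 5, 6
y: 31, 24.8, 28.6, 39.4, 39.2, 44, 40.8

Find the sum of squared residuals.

x=0: ŷ = 27 + 2.8·0 = 27; r = 31 − 27 = 4
x=1: ŷ = 27 + 2.8·1 = 29.8; r = 24.8 − 29.8 = -5
x=2: ŷ = 27 + 2.8·2 = 32.6; r = 28.6 − 32.6 = -4
x=3: ŷ = 27 + 2.8·3 = 35.4; r = 39.4 − 35.4 = 4
x=4: ŷ = 27 + 2.8·4 = 38.2; r = 39.2 − 38.2 = 1
x=5: ŷ = 27 + 2.8·5 = 41; r = 44 − 41 = 3
x=6: ŷ = 27 + 2.8·6 = 43.8; r = 40.8 − 43.8 = -3
SSE = 16 + 25 + 16 + 16 + 1 + 9 + 9 = 92

SSE = 92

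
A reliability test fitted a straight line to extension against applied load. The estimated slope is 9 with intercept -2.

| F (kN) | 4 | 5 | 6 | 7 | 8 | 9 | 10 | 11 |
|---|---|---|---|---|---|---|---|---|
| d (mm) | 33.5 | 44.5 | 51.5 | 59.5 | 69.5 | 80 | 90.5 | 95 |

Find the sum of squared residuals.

F=4: d̂ = -2 + 9·4 = 34; r = 33.5 − 34 = -0.5
F=5: d̂ = -2 + 9·5 = 43; r = 44.5 − 43 = 1.5
F=6: d̂ = -2 + 9·6 = 52; r = 51.5 − 52 = -0.5
F=7: d̂ = -2 + 9·7 = 61; r = 59.5 − 61 = -1.5
F=8: d̂ = -2 + 9·8 = 70; r = 69.5 − 70 = -0.5
F=9: d̂ = -2 + 9·9 = 79; r = 80 − 79 = 1
F=10: d̂ = -2 + 9·10 = 88; r = 90.5 − 88 = 2.5
F=11: d̂ = -2 + 9·11 = 97; r = 95 − 97 = -2
SSE = 0.25 + 2.25 + 0.25 + 2.25 + 0.25 + 1 + 6.25 + 4 = 16.5

SSE = 16.5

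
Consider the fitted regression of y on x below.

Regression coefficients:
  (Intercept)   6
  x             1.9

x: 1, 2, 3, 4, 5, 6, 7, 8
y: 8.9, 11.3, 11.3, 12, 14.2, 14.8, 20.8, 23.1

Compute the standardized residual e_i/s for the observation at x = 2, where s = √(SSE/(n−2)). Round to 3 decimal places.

0.816

x=1: ŷ = 6 + 1.9·1 = 7.9; e = 8.9 − 7.9 = 1
x=2: ŷ = 6 + 1.9·2 = 9.8; e = 11.3 − 9.8 = 1.5
x=3: ŷ = 6 + 1.9·3 = 11.7; e = 11.3 − 11.7 = -0.4
x=4: ŷ = 6 + 1.9·4 = 13.6; e = 12 − 13.6 = -1.6
x=5: ŷ = 6 + 1.9·5 = 15.5; e = 14.2 − 15.5 = -1.3
x=6: ŷ = 6 + 1.9·6 = 17.4; e = 14.8 − 17.4 = -2.6
x=7: ŷ = 6 + 1.9·7 = 19.3; e = 20.8 − 19.3 = 1.5
x=8: ŷ = 6 + 1.9·8 = 21.2; e = 23.1 − 21.2 = 1.9
SSE = 1 + 2.25 + 0.16 + 2.56 + 1.69 + 6.76 + 2.25 + 3.61 = 20.28
s = √(20.28/6) = 1.83848
e/s = 1.5 / 1.83848 = 0.816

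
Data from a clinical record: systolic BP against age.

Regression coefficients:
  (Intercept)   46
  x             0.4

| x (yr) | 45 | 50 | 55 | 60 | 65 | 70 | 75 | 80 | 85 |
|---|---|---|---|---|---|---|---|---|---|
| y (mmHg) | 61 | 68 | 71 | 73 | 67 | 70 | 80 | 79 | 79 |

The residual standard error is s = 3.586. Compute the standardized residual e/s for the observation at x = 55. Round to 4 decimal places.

ŷ = 46 + 0.4·55 = 68
e = 71 − 68 = 3
e/s = 3 / 3.586 = 0.8366

0.8366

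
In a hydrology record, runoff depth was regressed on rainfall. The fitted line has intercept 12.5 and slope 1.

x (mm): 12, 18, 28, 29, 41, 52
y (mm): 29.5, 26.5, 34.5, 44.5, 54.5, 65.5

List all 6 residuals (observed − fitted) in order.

x=12: ŷ = 12.5 + 12 = 24.5; r = 29.5 − 24.5 = 5
x=18: ŷ = 12.5 + 18 = 30.5; r = 26.5 − 30.5 = -4
x=28: ŷ = 12.5 + 28 = 40.5; r = 34.5 − 40.5 = -6
x=29: ŷ = 12.5 + 29 = 41.5; r = 44.5 − 41.5 = 3
x=41: ŷ = 12.5 + 41 = 53.5; r = 54.5 − 53.5 = 1
x=52: ŷ = 12.5 + 52 = 64.5; r = 65.5 − 64.5 = 1

5, -4, -6, 3, 1, 1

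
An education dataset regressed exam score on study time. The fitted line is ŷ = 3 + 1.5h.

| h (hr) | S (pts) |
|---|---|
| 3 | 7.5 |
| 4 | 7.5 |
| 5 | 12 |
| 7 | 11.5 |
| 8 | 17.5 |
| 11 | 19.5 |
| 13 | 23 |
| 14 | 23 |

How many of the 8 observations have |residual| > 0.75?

h=3: ŷ = 3 + 1.5·3 = 7.5; r = 7.5 − 7.5 = 0
h=4: ŷ = 3 + 1.5·4 = 9; r = 7.5 − 9 = -1.5
h=5: ŷ = 3 + 1.5·5 = 10.5; r = 12 − 10.5 = 1.5
h=7: ŷ = 3 + 1.5·7 = 13.5; r = 11.5 − 13.5 = -2
h=8: ŷ = 3 + 1.5·8 = 15; r = 17.5 − 15 = 2.5
h=11: ŷ = 3 + 1.5·11 = 19.5; r = 19.5 − 19.5 = 0
h=13: ŷ = 3 + 1.5·13 = 22.5; r = 23 − 22.5 = 0.5
h=14: ŷ = 3 + 1.5·14 = 24; r = 23 − 24 = -1
|r| > 0.75: h=4 (|r|=1.5), h=5 (|r|=1.5), h=7 (|r|=2), h=8 (|r|=2.5), h=14 (|r|=1) → 5

5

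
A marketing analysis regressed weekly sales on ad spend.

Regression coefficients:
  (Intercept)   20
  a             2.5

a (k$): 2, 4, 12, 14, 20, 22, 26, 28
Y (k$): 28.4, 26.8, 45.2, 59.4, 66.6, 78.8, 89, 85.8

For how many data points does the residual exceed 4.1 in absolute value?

3

a=2: Ŷ = 20 + 2.5·2 = 25; r = 28.4 − 25 = 3.4
a=4: Ŷ = 20 + 2.5·4 = 30; r = 26.8 − 30 = -3.2
a=12: Ŷ = 20 + 2.5·12 = 50; r = 45.2 − 50 = -4.8
a=14: Ŷ = 20 + 2.5·14 = 55; r = 59.4 − 55 = 4.4
a=20: Ŷ = 20 + 2.5·20 = 70; r = 66.6 − 70 = -3.4
a=22: Ŷ = 20 + 2.5·22 = 75; r = 78.8 − 75 = 3.8
a=26: Ŷ = 20 + 2.5·26 = 85; r = 89 − 85 = 4
a=28: Ŷ = 20 + 2.5·28 = 90; r = 85.8 − 90 = -4.2
|r| > 4.1: a=12 (|r|=4.8), a=14 (|r|=4.4), a=28 (|r|=4.2) → 3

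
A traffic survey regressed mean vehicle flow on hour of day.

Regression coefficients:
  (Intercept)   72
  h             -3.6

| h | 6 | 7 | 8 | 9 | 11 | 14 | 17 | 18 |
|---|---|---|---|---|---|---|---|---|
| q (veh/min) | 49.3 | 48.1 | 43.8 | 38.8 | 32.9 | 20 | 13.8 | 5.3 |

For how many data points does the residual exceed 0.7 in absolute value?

h=6: ŷ = 72 − 3.6·6 = 50.4; r = 49.3 − 50.4 = -1.1
h=7: ŷ = 72 − 3.6·7 = 46.8; r = 48.1 − 46.8 = 1.3
h=8: ŷ = 72 − 3.6·8 = 43.2; r = 43.8 − 43.2 = 0.6
h=9: ŷ = 72 − 3.6·9 = 39.6; r = 38.8 − 39.6 = -0.8
h=11: ŷ = 72 − 3.6·11 = 32.4; r = 32.9 − 32.4 = 0.5
h=14: ŷ = 72 − 3.6·14 = 21.6; r = 20 − 21.6 = -1.6
h=17: ŷ = 72 − 3.6·17 = 10.8; r = 13.8 − 10.8 = 3
h=18: ŷ = 72 − 3.6·18 = 7.2; r = 5.3 − 7.2 = -1.9
|r| > 0.7: h=6 (|r|=1.1), h=7 (|r|=1.3), h=9 (|r|=0.8), h=14 (|r|=1.6), h=17 (|r|=3), h=18 (|r|=1.9) → 6

6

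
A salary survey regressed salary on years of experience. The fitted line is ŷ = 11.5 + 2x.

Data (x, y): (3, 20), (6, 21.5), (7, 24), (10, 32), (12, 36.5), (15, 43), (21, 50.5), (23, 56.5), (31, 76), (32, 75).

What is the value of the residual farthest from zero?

r = -3

x=3: ŷ = 11.5 + 2·3 = 17.5; r = 20 − 17.5 = 2.5
x=6: ŷ = 11.5 + 2·6 = 23.5; r = 21.5 − 23.5 = -2
x=7: ŷ = 11.5 + 2·7 = 25.5; r = 24 − 25.5 = -1.5
x=10: ŷ = 11.5 + 2·10 = 31.5; r = 32 − 31.5 = 0.5
x=12: ŷ = 11.5 + 2·12 = 35.5; r = 36.5 − 35.5 = 1
x=15: ŷ = 11.5 + 2·15 = 41.5; r = 43 − 41.5 = 1.5
x=21: ŷ = 11.5 + 2·21 = 53.5; r = 50.5 − 53.5 = -3
x=23: ŷ = 11.5 + 2·23 = 57.5; r = 56.5 − 57.5 = -1
x=31: ŷ = 11.5 + 2·31 = 73.5; r = 76 − 73.5 = 2.5
x=32: ŷ = 11.5 + 2·32 = 75.5; r = 75 − 75.5 = -0.5
Largest |r| is 3 at x = 21, residual -3.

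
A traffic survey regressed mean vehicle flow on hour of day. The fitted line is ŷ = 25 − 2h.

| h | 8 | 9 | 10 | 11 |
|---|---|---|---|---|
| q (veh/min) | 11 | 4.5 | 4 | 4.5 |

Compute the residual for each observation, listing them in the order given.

2, -2.5, -1, 1.5

h=8: ŷ = 25 − 2·8 = 9; r = 11 − 9 = 2
h=9: ŷ = 25 − 2·9 = 7; r = 4.5 − 7 = -2.5
h=10: ŷ = 25 − 2·10 = 5; r = 4 − 5 = -1
h=11: ŷ = 25 − 2·11 = 3; r = 4.5 − 3 = 1.5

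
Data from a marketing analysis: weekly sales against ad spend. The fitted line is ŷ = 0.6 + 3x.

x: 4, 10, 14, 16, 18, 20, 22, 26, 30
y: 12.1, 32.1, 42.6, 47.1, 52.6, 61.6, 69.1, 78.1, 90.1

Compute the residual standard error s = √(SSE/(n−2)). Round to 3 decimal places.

x=4: ŷ = 0.6 + 3·4 = 12.6; r = 12.1 − 12.6 = -0.5
x=10: ŷ = 0.6 + 3·10 = 30.6; r = 32.1 − 30.6 = 1.5
x=14: ŷ = 0.6 + 3·14 = 42.6; r = 42.6 − 42.6 = 0
x=16: ŷ = 0.6 + 3·16 = 48.6; r = 47.1 − 48.6 = -1.5
x=18: ŷ = 0.6 + 3·18 = 54.6; r = 52.6 − 54.6 = -2
x=20: ŷ = 0.6 + 3·20 = 60.6; r = 61.6 − 60.6 = 1
x=22: ŷ = 0.6 + 3·22 = 66.6; r = 69.1 − 66.6 = 2.5
x=26: ŷ = 0.6 + 3·26 = 78.6; r = 78.1 − 78.6 = -0.5
x=30: ŷ = 0.6 + 3·30 = 90.6; r = 90.1 − 90.6 = -0.5
SSE = 0.25 + 2.25 + 0 + 2.25 + 4 + 1 + 6.25 + 0.25 + 0.25 = 16.5
s = √(16.5/7) = √2.35714 ≈ 1.535

s = 1.535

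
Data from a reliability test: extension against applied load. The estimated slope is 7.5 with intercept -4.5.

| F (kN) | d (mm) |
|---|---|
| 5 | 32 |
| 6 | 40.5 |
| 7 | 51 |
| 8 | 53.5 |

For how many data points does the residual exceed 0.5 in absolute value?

F=5: d̂ = -4.5 + 7.5·5 = 33; e = 32 − 33 = -1
F=6: d̂ = -4.5 + 7.5·6 = 40.5; e = 40.5 − 40.5 = 0
F=7: d̂ = -4.5 + 7.5·7 = 48; e = 51 − 48 = 3
F=8: d̂ = -4.5 + 7.5·8 = 55.5; e = 53.5 − 55.5 = -2
|e| > 0.5: F=5 (|e|=1), F=7 (|e|=3), F=8 (|e|=2) → 3

3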